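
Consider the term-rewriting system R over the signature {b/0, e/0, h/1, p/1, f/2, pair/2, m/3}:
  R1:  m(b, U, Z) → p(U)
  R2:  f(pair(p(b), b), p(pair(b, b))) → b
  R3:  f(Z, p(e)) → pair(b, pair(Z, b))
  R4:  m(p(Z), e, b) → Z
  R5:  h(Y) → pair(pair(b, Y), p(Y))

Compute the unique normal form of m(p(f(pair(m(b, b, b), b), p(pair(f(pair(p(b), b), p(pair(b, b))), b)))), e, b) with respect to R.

1. m(p(f(pair(m(b, b, b), b), p(pair(f(pair(p(b), b), p(pair(b, b))), b)))), e, b)  →  f(pair(m(b, b, b), b), p(pair(f(pair(p(b), b), p(pair(b, b))), b)))   [R4 at ε]
2. f(pair(m(b, b, b), b), p(pair(f(pair(p(b), b), p(pair(b, b))), b)))  →  f(pair(p(b), b), p(pair(f(pair(p(b), b), p(pair(b, b))), b)))   [R1 at 1.1]
3. f(pair(p(b), b), p(pair(f(pair(p(b), b), p(pair(b, b))), b)))  →  f(pair(p(b), b), p(pair(b, b)))   [R2 at 2.1.1]
4. f(pair(p(b), b), p(pair(b, b)))  →  b   [R2 at ε]

b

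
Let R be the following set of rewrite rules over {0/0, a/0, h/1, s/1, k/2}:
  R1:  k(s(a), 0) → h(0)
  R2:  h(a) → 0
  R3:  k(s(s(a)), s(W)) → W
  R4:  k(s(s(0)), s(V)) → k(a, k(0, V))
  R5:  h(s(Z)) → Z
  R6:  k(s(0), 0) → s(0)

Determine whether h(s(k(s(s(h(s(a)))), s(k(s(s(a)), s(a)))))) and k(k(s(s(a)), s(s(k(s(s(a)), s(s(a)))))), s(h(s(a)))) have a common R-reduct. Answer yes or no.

Reduce t₁ = h(s(k(s(s(h(s(a)))), s(k(s(s(a)), s(a)))))):
1. h(s(k(s(s(h(s(a)))), s(k(s(s(a)), s(a))))))  →  k(s(s(h(s(a)))), s(k(s(s(a)), s(a))))   [R5 at ε]
2. k(s(s(h(s(a)))), s(k(s(s(a)), s(a))))  →  k(s(s(a)), s(k(s(s(a)), s(a))))   [R5 at 1.1.1]
3. k(s(s(a)), s(k(s(s(a)), s(a))))  →  k(s(s(a)), s(a))   [R3 at ε]
4. k(s(s(a)), s(a))  →  a   [R3 at ε]

Reduce t₂ = k(k(s(s(a)), s(s(k(s(s(a)), s(s(a)))))), s(h(s(a)))):
1. k(k(s(s(a)), s(s(k(s(s(a)), s(s(a)))))), s(h(s(a))))  →  k(s(k(s(s(a)), s(s(a)))), s(h(s(a))))   [R3 at 1]
2. k(s(k(s(s(a)), s(s(a)))), s(h(s(a))))  →  k(s(s(a)), s(h(s(a))))   [R3 at 1.1]
3. k(s(s(a)), s(h(s(a))))  →  h(s(a))   [R3 at ε]
4. h(s(a))  →  a   [R5 at ε]

yes — NF(t₁) = a, NF(t₂) = a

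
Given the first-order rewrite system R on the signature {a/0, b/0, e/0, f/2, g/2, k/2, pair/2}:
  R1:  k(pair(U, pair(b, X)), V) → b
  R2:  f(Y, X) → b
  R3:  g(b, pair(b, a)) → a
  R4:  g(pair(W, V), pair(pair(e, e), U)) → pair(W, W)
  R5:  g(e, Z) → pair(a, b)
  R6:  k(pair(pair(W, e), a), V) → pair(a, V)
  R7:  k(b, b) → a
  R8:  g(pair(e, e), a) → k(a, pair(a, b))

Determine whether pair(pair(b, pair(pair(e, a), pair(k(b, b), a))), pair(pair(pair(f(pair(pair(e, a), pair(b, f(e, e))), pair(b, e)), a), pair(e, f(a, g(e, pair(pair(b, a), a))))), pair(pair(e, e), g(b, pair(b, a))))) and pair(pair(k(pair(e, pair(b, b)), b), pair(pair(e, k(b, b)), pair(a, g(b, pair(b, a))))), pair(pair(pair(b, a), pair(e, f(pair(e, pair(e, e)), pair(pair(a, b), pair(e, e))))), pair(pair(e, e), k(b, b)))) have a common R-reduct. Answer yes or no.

Reduce t₁ = pair(pair(b, pair(pair(e, a), pair(k(b, b), a))), pair(pair(pair(f(pair(pair(e, a), pair(b, f(e, e))), pair(b, e)), a), pair(e, f(a, g(e, pair(pair(b, a), a))))), pair(pair(e, e), g(b, pair(b, a))))):
1. pair(pair(b, pair(pair(e, a), pair(k(b, b), a))), pair(pair(pair(f(pair(pair(e, a), pair(b, f(e, e))), pair(b, e)), a), pair(e, f(a, g(e, pair(pair(b, a), a))))), pair(pair(e, e), g(b, pair(b, a)))))  →  pair(pair(b, pair(pair(e, a), pair(a, a))), pair(pair(pair(f(pair(pair(e, a), pair(b, f(e, e))), pair(b, e)), a), pair(e, f(a, g(e, pair(pair(b, a), a))))), pair(pair(e, e), g(b, pair(b, a)))))   [R7 at 1.2.2.1]
2. pair(pair(b, pair(pair(e, a), pair(a, a))), pair(pair(pair(f(pair(pair(e, a), pair(b, f(e, e))), pair(b, e)), a), pair(e, f(a, g(e, pair(pair(b, a), a))))), pair(pair(e, e), g(b, pair(b, a)))))  →  pair(pair(b, pair(pair(e, a), pair(a, a))), pair(pair(pair(b, a), pair(e, f(a, g(e, pair(pair(b, a), a))))), pair(pair(e, e), g(b, pair(b, a)))))   [R2 at 2.1.1.1]
3. pair(pair(b, pair(pair(e, a), pair(a, a))), pair(pair(pair(b, a), pair(e, f(a, g(e, pair(pair(b, a), a))))), pair(pair(e, e), g(b, pair(b, a)))))  →  pair(pair(b, pair(pair(e, a), pair(a, a))), pair(pair(pair(b, a), pair(e, b)), pair(pair(e, e), g(b, pair(b, a)))))   [R2 at 2.1.2.2]
4. pair(pair(b, pair(pair(e, a), pair(a, a))), pair(pair(pair(b, a), pair(e, b)), pair(pair(e, e), g(b, pair(b, a)))))  →  pair(pair(b, pair(pair(e, a), pair(a, a))), pair(pair(pair(b, a), pair(e, b)), pair(pair(e, e), a)))   [R3 at 2.2.2]

Reduce t₂ = pair(pair(k(pair(e, pair(b, b)), b), pair(pair(e, k(b, b)), pair(a, g(b, pair(b, a))))), pair(pair(pair(b, a), pair(e, f(pair(e, pair(e, e)), pair(pair(a, b), pair(e, e))))), pair(pair(e, e), k(b, b)))):
1. pair(pair(k(pair(e, pair(b, b)), b), pair(pair(e, k(b, b)), pair(a, g(b, pair(b, a))))), pair(pair(pair(b, a), pair(e, f(pair(e, pair(e, e)), pair(pair(a, b), pair(e, e))))), pair(pair(e, e), k(b, b))))  →  pair(pair(b, pair(pair(e, k(b, b)), pair(a, g(b, pair(b, a))))), pair(pair(pair(b, a), pair(e, f(pair(e, pair(e, e)), pair(pair(a, b), pair(e, e))))), pair(pair(e, e), k(b, b))))   [R1 at 1.1]
2. pair(pair(b, pair(pair(e, k(b, b)), pair(a, g(b, pair(b, a))))), pair(pair(pair(b, a), pair(e, f(pair(e, pair(e, e)), pair(pair(a, b), pair(e, e))))), pair(pair(e, e), k(b, b))))  →  pair(pair(b, pair(pair(e, a), pair(a, g(b, pair(b, a))))), pair(pair(pair(b, a), pair(e, f(pair(e, pair(e, e)), pair(pair(a, b), pair(e, e))))), pair(pair(e, e), k(b, b))))   [R7 at 1.2.1.2]
3. pair(pair(b, pair(pair(e, a), pair(a, g(b, pair(b, a))))), pair(pair(pair(b, a), pair(e, f(pair(e, pair(e, e)), pair(pair(a, b), pair(e, e))))), pair(pair(e, e), k(b, b))))  →  pair(pair(b, pair(pair(e, a), pair(a, a))), pair(pair(pair(b, a), pair(e, f(pair(e, pair(e, e)), pair(pair(a, b), pair(e, e))))), pair(pair(e, e), k(b, b))))   [R3 at 1.2.2.2]
4. pair(pair(b, pair(pair(e, a), pair(a, a))), pair(pair(pair(b, a), pair(e, f(pair(e, pair(e, e)), pair(pair(a, b), pair(e, e))))), pair(pair(e, e), k(b, b))))  →  pair(pair(b, pair(pair(e, a), pair(a, a))), pair(pair(pair(b, a), pair(e, b)), pair(pair(e, e), k(b, b))))   [R2 at 2.1.2.2]
5. pair(pair(b, pair(pair(e, a), pair(a, a))), pair(pair(pair(b, a), pair(e, b)), pair(pair(e, e), k(b, b))))  →  pair(pair(b, pair(pair(e, a), pair(a, a))), pair(pair(pair(b, a), pair(e, b)), pair(pair(e, e), a)))   [R7 at 2.2.2]

yes — NF(t₁) = pair(pair(b, pair(pair(e, a), pair(a, a))), pair(pair(pair(b, a), pair(e, b)), pair(pair(e, e), a))), NF(t₂) = pair(pair(b, pair(pair(e, a), pair(a, a))), pair(pair(pair(b, a), pair(e, b)), pair(pair(e, e), a)))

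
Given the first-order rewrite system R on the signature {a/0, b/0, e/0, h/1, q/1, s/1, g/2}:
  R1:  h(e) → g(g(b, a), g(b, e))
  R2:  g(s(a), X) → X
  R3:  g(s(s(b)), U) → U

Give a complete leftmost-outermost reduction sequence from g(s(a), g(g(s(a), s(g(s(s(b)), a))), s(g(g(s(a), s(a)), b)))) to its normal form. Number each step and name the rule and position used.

1. g(s(a), g(g(s(a), s(g(s(s(b)), a))), s(g(g(s(a), s(a)), b))))  →  g(g(s(a), s(g(s(s(b)), a))), s(g(g(s(a), s(a)), b)))   [R2 at ε]
2. g(g(s(a), s(g(s(s(b)), a))), s(g(g(s(a), s(a)), b)))  →  g(s(g(s(s(b)), a)), s(g(g(s(a), s(a)), b)))   [R2 at 1]
3. g(s(g(s(s(b)), a)), s(g(g(s(a), s(a)), b)))  →  g(s(a), s(g(g(s(a), s(a)), b)))   [R3 at 1.1]
4. g(s(a), s(g(g(s(a), s(a)), b)))  →  s(g(g(s(a), s(a)), b))   [R2 at ε]
5. s(g(g(s(a), s(a)), b))  →  s(g(s(a), b))   [R2 at 1.1]
6. s(g(s(a), b))  →  s(b)   [R2 at 1]

s(b)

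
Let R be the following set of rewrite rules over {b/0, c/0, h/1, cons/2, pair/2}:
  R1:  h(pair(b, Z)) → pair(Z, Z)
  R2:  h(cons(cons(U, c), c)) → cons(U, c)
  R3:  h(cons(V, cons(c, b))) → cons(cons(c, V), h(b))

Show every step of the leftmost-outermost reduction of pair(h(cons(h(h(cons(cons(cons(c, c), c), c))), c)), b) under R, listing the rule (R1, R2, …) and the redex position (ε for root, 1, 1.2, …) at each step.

1. pair(h(cons(h(h(cons(cons(cons(c, c), c), c))), c)), b)  →  pair(h(cons(h(cons(cons(c, c), c)), c)), b)   [R2 at 1.1.1.1]
2. pair(h(cons(h(cons(cons(c, c), c)), c)), b)  →  pair(h(cons(cons(c, c), c)), b)   [R2 at 1.1.1]
3. pair(h(cons(cons(c, c), c)), b)  →  pair(cons(c, c), b)   [R2 at 1]

pair(cons(c, c), b)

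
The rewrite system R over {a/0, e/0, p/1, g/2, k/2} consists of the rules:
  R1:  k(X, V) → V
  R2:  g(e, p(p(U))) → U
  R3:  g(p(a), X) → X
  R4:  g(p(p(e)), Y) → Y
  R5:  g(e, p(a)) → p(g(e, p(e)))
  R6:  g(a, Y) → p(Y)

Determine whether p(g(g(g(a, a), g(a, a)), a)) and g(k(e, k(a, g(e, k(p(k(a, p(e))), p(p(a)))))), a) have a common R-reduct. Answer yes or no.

Reduce t₁ = p(g(g(g(a, a), g(a, a)), a)):
1. p(g(g(g(a, a), g(a, a)), a))  →  p(g(g(p(a), g(a, a)), a))   [R6 at 1.1.1]
2. p(g(g(p(a), g(a, a)), a))  →  p(g(g(a, a), a))   [R3 at 1.1]
3. p(g(g(a, a), a))  →  p(g(p(a), a))   [R6 at 1.1]
4. p(g(p(a), a))  →  p(a)   [R3 at 1]

Reduce t₂ = g(k(e, k(a, g(e, k(p(k(a, p(e))), p(p(a)))))), a):
1. g(k(e, k(a, g(e, k(p(k(a, p(e))), p(p(a)))))), a)  →  g(k(a, g(e, k(p(k(a, p(e))), p(p(a))))), a)   [R1 at 1]
2. g(k(a, g(e, k(p(k(a, p(e))), p(p(a))))), a)  →  g(g(e, k(p(k(a, p(e))), p(p(a)))), a)   [R1 at 1]
3. g(g(e, k(p(k(a, p(e))), p(p(a)))), a)  →  g(g(e, p(p(a))), a)   [R1 at 1.2]
4. g(g(e, p(p(a))), a)  →  g(a, a)   [R2 at 1]
5. g(a, a)  →  p(a)   [R6 at ε]

yes — NF(t₁) = p(a), NF(t₂) = p(a)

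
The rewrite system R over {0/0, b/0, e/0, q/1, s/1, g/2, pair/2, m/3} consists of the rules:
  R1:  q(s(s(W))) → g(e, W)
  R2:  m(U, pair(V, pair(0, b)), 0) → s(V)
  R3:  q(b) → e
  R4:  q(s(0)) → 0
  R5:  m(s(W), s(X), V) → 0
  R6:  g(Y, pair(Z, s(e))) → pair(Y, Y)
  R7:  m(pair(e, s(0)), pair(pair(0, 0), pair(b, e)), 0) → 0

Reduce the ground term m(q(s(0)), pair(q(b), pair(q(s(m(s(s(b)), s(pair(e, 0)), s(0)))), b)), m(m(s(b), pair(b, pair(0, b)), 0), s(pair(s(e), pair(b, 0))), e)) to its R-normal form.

s(e)

1. m(q(s(0)), pair(q(b), pair(q(s(m(s(s(b)), s(pair(e, 0)), s(0)))), b)), m(m(s(b), pair(b, pair(0, b)), 0), s(pair(s(e), pair(b, 0))), e))  →  m(0, pair(q(b), pair(q(s(m(s(s(b)), s(pair(e, 0)), s(0)))), b)), m(m(s(b), pair(b, pair(0, b)), 0), s(pair(s(e), pair(b, 0))), e))   [R4 at 1]
2. m(0, pair(q(b), pair(q(s(m(s(s(b)), s(pair(e, 0)), s(0)))), b)), m(m(s(b), pair(b, pair(0, b)), 0), s(pair(s(e), pair(b, 0))), e))  →  m(0, pair(e, pair(q(s(m(s(s(b)), s(pair(e, 0)), s(0)))), b)), m(m(s(b), pair(b, pair(0, b)), 0), s(pair(s(e), pair(b, 0))), e))   [R3 at 2.1]
3. m(0, pair(e, pair(q(s(m(s(s(b)), s(pair(e, 0)), s(0)))), b)), m(m(s(b), pair(b, pair(0, b)), 0), s(pair(s(e), pair(b, 0))), e))  →  m(0, pair(e, pair(q(s(0)), b)), m(m(s(b), pair(b, pair(0, b)), 0), s(pair(s(e), pair(b, 0))), e))   [R5 at 2.2.1.1.1]
4. m(0, pair(e, pair(q(s(0)), b)), m(m(s(b), pair(b, pair(0, b)), 0), s(pair(s(e), pair(b, 0))), e))  →  m(0, pair(e, pair(0, b)), m(m(s(b), pair(b, pair(0, b)), 0), s(pair(s(e), pair(b, 0))), e))   [R4 at 2.2.1]
5. m(0, pair(e, pair(0, b)), m(m(s(b), pair(b, pair(0, b)), 0), s(pair(s(e), pair(b, 0))), e))  →  m(0, pair(e, pair(0, b)), m(s(b), s(pair(s(e), pair(b, 0))), e))   [R2 at 3.1]
6. m(0, pair(e, pair(0, b)), m(s(b), s(pair(s(e), pair(b, 0))), e))  →  m(0, pair(e, pair(0, b)), 0)   [R5 at 3]
7. m(0, pair(e, pair(0, b)), 0)  →  s(e)   [R2 at ε]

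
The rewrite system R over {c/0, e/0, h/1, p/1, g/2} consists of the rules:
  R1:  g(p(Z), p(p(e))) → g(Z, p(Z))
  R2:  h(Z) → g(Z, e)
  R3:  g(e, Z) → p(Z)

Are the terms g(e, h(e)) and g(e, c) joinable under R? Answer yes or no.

no — NF(t₁) = p(p(e)), NF(t₂) = p(c)

Reduce t₁ = g(e, h(e)):
1. g(e, h(e))  →  p(h(e))   [R3 at ε]
2. p(h(e))  →  p(g(e, e))   [R2 at 1]
3. p(g(e, e))  →  p(p(e))   [R3 at 1]

Reduce t₂ = g(e, c):
1. g(e, c)  →  p(c)   [R3 at ε]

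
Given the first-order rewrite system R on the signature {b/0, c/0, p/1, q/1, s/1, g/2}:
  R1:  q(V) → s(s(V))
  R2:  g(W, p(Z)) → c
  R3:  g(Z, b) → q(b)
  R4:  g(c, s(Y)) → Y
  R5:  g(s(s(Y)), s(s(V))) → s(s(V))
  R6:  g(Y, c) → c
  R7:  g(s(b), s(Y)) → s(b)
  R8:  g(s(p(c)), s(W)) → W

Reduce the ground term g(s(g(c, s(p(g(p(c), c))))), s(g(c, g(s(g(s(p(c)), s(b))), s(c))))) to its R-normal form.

b

1. g(s(g(c, s(p(g(p(c), c))))), s(g(c, g(s(g(s(p(c)), s(b))), s(c)))))  →  g(s(p(g(p(c), c))), s(g(c, g(s(g(s(p(c)), s(b))), s(c)))))   [R4 at 1.1]
2. g(s(p(g(p(c), c))), s(g(c, g(s(g(s(p(c)), s(b))), s(c)))))  →  g(s(p(c)), s(g(c, g(s(g(s(p(c)), s(b))), s(c)))))   [R6 at 1.1.1]
3. g(s(p(c)), s(g(c, g(s(g(s(p(c)), s(b))), s(c)))))  →  g(c, g(s(g(s(p(c)), s(b))), s(c)))   [R8 at ε]
4. g(c, g(s(g(s(p(c)), s(b))), s(c)))  →  g(c, g(s(b), s(c)))   [R8 at 2.1.1]
5. g(c, g(s(b), s(c)))  →  g(c, s(b))   [R7 at 2]
6. g(c, s(b))  →  b   [R4 at ε]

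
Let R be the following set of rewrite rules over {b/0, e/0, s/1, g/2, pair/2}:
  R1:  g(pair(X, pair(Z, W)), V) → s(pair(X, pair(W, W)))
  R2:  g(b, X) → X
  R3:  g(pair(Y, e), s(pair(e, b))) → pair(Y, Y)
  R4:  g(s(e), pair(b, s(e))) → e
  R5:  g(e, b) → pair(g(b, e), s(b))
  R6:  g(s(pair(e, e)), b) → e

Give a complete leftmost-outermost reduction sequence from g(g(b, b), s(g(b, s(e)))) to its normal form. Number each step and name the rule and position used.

1. g(g(b, b), s(g(b, s(e))))  →  g(b, s(g(b, s(e))))   [R2 at 1]
2. g(b, s(g(b, s(e))))  →  s(g(b, s(e)))   [R2 at ε]
3. s(g(b, s(e)))  →  s(s(e))   [R2 at 1]

s(s(e))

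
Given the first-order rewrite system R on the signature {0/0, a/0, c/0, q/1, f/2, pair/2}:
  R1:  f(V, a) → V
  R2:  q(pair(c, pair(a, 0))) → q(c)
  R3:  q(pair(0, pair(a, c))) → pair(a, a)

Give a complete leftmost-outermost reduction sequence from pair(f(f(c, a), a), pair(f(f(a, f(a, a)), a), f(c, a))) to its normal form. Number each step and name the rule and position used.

pair(c, pair(a, c))

1. pair(f(f(c, a), a), pair(f(f(a, f(a, a)), a), f(c, a)))  →  pair(f(c, a), pair(f(f(a, f(a, a)), a), f(c, a)))   [R1 at 1]
2. pair(f(c, a), pair(f(f(a, f(a, a)), a), f(c, a)))  →  pair(c, pair(f(f(a, f(a, a)), a), f(c, a)))   [R1 at 1]
3. pair(c, pair(f(f(a, f(a, a)), a), f(c, a)))  →  pair(c, pair(f(a, f(a, a)), f(c, a)))   [R1 at 2.1]
4. pair(c, pair(f(a, f(a, a)), f(c, a)))  →  pair(c, pair(f(a, a), f(c, a)))   [R1 at 2.1.2]
5. pair(c, pair(f(a, a), f(c, a)))  →  pair(c, pair(a, f(c, a)))   [R1 at 2.1]
6. pair(c, pair(a, f(c, a)))  →  pair(c, pair(a, c))   [R1 at 2.2]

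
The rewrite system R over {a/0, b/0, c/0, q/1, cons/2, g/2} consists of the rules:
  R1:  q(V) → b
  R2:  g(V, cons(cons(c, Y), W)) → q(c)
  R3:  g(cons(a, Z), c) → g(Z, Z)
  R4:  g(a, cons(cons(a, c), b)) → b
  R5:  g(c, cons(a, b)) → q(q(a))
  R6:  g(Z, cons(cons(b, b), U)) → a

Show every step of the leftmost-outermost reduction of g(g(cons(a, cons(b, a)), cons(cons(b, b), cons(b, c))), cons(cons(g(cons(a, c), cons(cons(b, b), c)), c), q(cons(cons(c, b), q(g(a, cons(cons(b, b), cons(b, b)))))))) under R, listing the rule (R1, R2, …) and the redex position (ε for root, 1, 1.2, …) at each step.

b

1. g(g(cons(a, cons(b, a)), cons(cons(b, b), cons(b, c))), cons(cons(g(cons(a, c), cons(cons(b, b), c)), c), q(cons(cons(c, b), q(g(a, cons(cons(b, b), cons(b, b))))))))  →  g(a, cons(cons(g(cons(a, c), cons(cons(b, b), c)), c), q(cons(cons(c, b), q(g(a, cons(cons(b, b), cons(b, b))))))))   [R6 at 1]
2. g(a, cons(cons(g(cons(a, c), cons(cons(b, b), c)), c), q(cons(cons(c, b), q(g(a, cons(cons(b, b), cons(b, b))))))))  →  g(a, cons(cons(a, c), q(cons(cons(c, b), q(g(a, cons(cons(b, b), cons(b, b))))))))   [R6 at 2.1.1]
3. g(a, cons(cons(a, c), q(cons(cons(c, b), q(g(a, cons(cons(b, b), cons(b, b))))))))  →  g(a, cons(cons(a, c), b))   [R1 at 2.2]
4. g(a, cons(cons(a, c), b))  →  b   [R4 at ε]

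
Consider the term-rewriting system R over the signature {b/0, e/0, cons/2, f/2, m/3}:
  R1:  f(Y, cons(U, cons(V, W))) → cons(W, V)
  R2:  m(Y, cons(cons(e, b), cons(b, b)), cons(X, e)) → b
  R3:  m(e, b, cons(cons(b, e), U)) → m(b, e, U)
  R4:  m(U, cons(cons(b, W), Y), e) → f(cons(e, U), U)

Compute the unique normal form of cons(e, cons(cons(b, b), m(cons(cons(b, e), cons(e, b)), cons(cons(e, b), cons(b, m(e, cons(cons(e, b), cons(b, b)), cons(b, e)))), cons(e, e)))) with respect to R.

1. cons(e, cons(cons(b, b), m(cons(cons(b, e), cons(e, b)), cons(cons(e, b), cons(b, m(e, cons(cons(e, b), cons(b, b)), cons(b, e)))), cons(e, e))))  →  cons(e, cons(cons(b, b), m(cons(cons(b, e), cons(e, b)), cons(cons(e, b), cons(b, b)), cons(e, e))))   [R2 at 2.2.2.2.2]
2. cons(e, cons(cons(b, b), m(cons(cons(b, e), cons(e, b)), cons(cons(e, b), cons(b, b)), cons(e, e))))  →  cons(e, cons(cons(b, b), b))   [R2 at 2.2]

cons(e, cons(cons(b, b), b))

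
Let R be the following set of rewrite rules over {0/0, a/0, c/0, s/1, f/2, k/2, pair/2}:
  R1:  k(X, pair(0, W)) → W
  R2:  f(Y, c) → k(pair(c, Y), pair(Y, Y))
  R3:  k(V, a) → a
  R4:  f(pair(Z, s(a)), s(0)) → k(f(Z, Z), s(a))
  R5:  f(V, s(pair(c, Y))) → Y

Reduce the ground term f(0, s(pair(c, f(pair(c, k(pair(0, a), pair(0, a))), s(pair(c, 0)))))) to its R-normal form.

0

1. f(0, s(pair(c, f(pair(c, k(pair(0, a), pair(0, a))), s(pair(c, 0))))))  →  f(pair(c, k(pair(0, a), pair(0, a))), s(pair(c, 0)))   [R5 at ε]
2. f(pair(c, k(pair(0, a), pair(0, a))), s(pair(c, 0)))  →  0   [R5 at ε]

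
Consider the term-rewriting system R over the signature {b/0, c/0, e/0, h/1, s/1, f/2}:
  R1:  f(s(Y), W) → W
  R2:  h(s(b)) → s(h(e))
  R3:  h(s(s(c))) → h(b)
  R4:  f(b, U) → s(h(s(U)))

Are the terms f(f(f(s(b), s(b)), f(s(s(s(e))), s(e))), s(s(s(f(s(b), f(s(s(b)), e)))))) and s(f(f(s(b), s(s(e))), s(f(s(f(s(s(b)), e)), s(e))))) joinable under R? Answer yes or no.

yes — NF(t₁) = s(s(s(e))), NF(t₂) = s(s(s(e)))

Reduce t₁ = f(f(f(s(b), s(b)), f(s(s(s(e))), s(e))), s(s(s(f(s(b), f(s(s(b)), e)))))):
1. f(f(f(s(b), s(b)), f(s(s(s(e))), s(e))), s(s(s(f(s(b), f(s(s(b)), e))))))  →  f(f(s(b), f(s(s(s(e))), s(e))), s(s(s(f(s(b), f(s(s(b)), e))))))   [R1 at 1.1]
2. f(f(s(b), f(s(s(s(e))), s(e))), s(s(s(f(s(b), f(s(s(b)), e))))))  →  f(f(s(s(s(e))), s(e)), s(s(s(f(s(b), f(s(s(b)), e))))))   [R1 at 1]
3. f(f(s(s(s(e))), s(e)), s(s(s(f(s(b), f(s(s(b)), e))))))  →  f(s(e), s(s(s(f(s(b), f(s(s(b)), e))))))   [R1 at 1]
4. f(s(e), s(s(s(f(s(b), f(s(s(b)), e))))))  →  s(s(s(f(s(b), f(s(s(b)), e)))))   [R1 at ε]
5. s(s(s(f(s(b), f(s(s(b)), e)))))  →  s(s(s(f(s(s(b)), e))))   [R1 at 1.1.1]
6. s(s(s(f(s(s(b)), e))))  →  s(s(s(e)))   [R1 at 1.1.1]

Reduce t₂ = s(f(f(s(b), s(s(e))), s(f(s(f(s(s(b)), e)), s(e))))):
1. s(f(f(s(b), s(s(e))), s(f(s(f(s(s(b)), e)), s(e)))))  →  s(f(s(s(e)), s(f(s(f(s(s(b)), e)), s(e)))))   [R1 at 1.1]
2. s(f(s(s(e)), s(f(s(f(s(s(b)), e)), s(e)))))  →  s(s(f(s(f(s(s(b)), e)), s(e))))   [R1 at 1]
3. s(s(f(s(f(s(s(b)), e)), s(e))))  →  s(s(s(e)))   [R1 at 1.1]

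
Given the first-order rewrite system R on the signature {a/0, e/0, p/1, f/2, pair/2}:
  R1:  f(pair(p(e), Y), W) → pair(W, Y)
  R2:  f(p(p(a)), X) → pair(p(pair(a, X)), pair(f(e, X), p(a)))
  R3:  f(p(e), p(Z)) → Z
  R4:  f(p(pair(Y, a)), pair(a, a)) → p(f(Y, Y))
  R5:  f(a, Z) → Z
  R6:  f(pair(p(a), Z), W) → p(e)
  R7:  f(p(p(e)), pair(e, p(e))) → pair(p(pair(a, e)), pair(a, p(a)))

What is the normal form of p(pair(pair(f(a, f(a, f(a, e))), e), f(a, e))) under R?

p(pair(pair(e, e), e))

1. p(pair(pair(f(a, f(a, f(a, e))), e), f(a, e)))  →  p(pair(pair(f(a, f(a, e)), e), f(a, e)))   [R5 at 1.1.1]
2. p(pair(pair(f(a, f(a, e)), e), f(a, e)))  →  p(pair(pair(f(a, e), e), f(a, e)))   [R5 at 1.1.1]
3. p(pair(pair(f(a, e), e), f(a, e)))  →  p(pair(pair(e, e), f(a, e)))   [R5 at 1.1.1]
4. p(pair(pair(e, e), f(a, e)))  →  p(pair(pair(e, e), e))   [R5 at 1.2]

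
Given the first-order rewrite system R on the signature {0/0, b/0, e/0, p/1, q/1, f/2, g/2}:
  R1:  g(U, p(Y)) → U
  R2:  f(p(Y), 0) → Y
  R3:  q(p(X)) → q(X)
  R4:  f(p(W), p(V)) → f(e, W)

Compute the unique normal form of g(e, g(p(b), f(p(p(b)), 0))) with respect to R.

e

1. g(e, g(p(b), f(p(p(b)), 0)))  →  g(e, g(p(b), p(b)))   [R2 at 2.2]
2. g(e, g(p(b), p(b)))  →  g(e, p(b))   [R1 at 2]
3. g(e, p(b))  →  e   [R1 at ε]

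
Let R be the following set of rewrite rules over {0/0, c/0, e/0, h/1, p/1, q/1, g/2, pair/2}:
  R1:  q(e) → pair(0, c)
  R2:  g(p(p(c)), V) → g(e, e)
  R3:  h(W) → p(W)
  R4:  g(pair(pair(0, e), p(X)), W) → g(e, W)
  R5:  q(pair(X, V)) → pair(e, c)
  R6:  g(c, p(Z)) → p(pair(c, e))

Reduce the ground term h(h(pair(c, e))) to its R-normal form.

1. h(h(pair(c, e)))  →  p(h(pair(c, e)))   [R3 at ε]
2. p(h(pair(c, e)))  →  p(p(pair(c, e)))   [R3 at 1]

p(p(pair(c, e)))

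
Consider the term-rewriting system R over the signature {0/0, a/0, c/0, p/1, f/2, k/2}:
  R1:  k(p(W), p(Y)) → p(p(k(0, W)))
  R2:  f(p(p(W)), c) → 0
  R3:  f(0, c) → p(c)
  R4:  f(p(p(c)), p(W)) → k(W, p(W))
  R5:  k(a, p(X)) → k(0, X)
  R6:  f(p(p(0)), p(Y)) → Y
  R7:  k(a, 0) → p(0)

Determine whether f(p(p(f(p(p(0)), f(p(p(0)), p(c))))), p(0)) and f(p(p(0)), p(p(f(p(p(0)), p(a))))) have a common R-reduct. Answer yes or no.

no — NF(t₁) = 0, NF(t₂) = p(a)

Reduce t₁ = f(p(p(f(p(p(0)), f(p(p(0)), p(c))))), p(0)):
1. f(p(p(f(p(p(0)), f(p(p(0)), p(c))))), p(0))  →  f(p(p(f(p(p(0)), c))), p(0))   [R6 at 1.1.1.2]
2. f(p(p(f(p(p(0)), c))), p(0))  →  f(p(p(0)), p(0))   [R2 at 1.1.1]
3. f(p(p(0)), p(0))  →  0   [R6 at ε]

Reduce t₂ = f(p(p(0)), p(p(f(p(p(0)), p(a))))):
1. f(p(p(0)), p(p(f(p(p(0)), p(a)))))  →  p(f(p(p(0)), p(a)))   [R6 at ε]
2. p(f(p(p(0)), p(a)))  →  p(a)   [R6 at 1]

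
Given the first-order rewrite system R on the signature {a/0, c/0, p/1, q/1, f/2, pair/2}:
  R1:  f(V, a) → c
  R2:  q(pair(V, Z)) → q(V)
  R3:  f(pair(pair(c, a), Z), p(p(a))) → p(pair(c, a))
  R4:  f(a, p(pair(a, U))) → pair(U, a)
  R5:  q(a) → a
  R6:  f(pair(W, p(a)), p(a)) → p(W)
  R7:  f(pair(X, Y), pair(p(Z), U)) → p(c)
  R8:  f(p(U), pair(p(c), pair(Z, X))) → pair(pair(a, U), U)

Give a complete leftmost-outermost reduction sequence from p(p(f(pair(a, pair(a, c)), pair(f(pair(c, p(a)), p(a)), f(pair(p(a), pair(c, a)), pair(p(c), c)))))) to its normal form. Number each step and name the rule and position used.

p(p(p(c)))

1. p(p(f(pair(a, pair(a, c)), pair(f(pair(c, p(a)), p(a)), f(pair(p(a), pair(c, a)), pair(p(c), c))))))  →  p(p(f(pair(a, pair(a, c)), pair(p(c), f(pair(p(a), pair(c, a)), pair(p(c), c))))))   [R6 at 1.1.2.1]
2. p(p(f(pair(a, pair(a, c)), pair(p(c), f(pair(p(a), pair(c, a)), pair(p(c), c))))))  →  p(p(p(c)))   [R7 at 1.1]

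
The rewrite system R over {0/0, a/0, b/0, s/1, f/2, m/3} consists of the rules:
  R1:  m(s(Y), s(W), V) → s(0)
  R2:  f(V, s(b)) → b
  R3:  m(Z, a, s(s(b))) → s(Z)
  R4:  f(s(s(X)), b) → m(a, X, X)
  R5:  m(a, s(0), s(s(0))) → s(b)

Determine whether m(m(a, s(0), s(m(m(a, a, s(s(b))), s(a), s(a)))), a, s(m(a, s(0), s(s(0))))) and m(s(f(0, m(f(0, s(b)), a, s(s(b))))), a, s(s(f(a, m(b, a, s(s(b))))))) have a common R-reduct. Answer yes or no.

Reduce t₁ = m(m(a, s(0), s(m(m(a, a, s(s(b))), s(a), s(a)))), a, s(m(a, s(0), s(s(0))))):
1. m(m(a, s(0), s(m(m(a, a, s(s(b))), s(a), s(a)))), a, s(m(a, s(0), s(s(0)))))  →  m(m(a, s(0), s(m(s(a), s(a), s(a)))), a, s(m(a, s(0), s(s(0)))))   [R3 at 1.3.1.1]
2. m(m(a, s(0), s(m(s(a), s(a), s(a)))), a, s(m(a, s(0), s(s(0)))))  →  m(m(a, s(0), s(s(0))), a, s(m(a, s(0), s(s(0)))))   [R1 at 1.3.1]
3. m(m(a, s(0), s(s(0))), a, s(m(a, s(0), s(s(0)))))  →  m(s(b), a, s(m(a, s(0), s(s(0)))))   [R5 at 1]
4. m(s(b), a, s(m(a, s(0), s(s(0)))))  →  m(s(b), a, s(s(b)))   [R5 at 3.1]
5. m(s(b), a, s(s(b)))  →  s(s(b))   [R3 at ε]

Reduce t₂ = m(s(f(0, m(f(0, s(b)), a, s(s(b))))), a, s(s(f(a, m(b, a, s(s(b))))))):
1. m(s(f(0, m(f(0, s(b)), a, s(s(b))))), a, s(s(f(a, m(b, a, s(s(b)))))))  →  m(s(f(0, s(f(0, s(b))))), a, s(s(f(a, m(b, a, s(s(b)))))))   [R3 at 1.1.2]
2. m(s(f(0, s(f(0, s(b))))), a, s(s(f(a, m(b, a, s(s(b)))))))  →  m(s(f(0, s(b))), a, s(s(f(a, m(b, a, s(s(b)))))))   [R2 at 1.1.2.1]
3. m(s(f(0, s(b))), a, s(s(f(a, m(b, a, s(s(b)))))))  →  m(s(b), a, s(s(f(a, m(b, a, s(s(b)))))))   [R2 at 1.1]
4. m(s(b), a, s(s(f(a, m(b, a, s(s(b)))))))  →  m(s(b), a, s(s(f(a, s(b)))))   [R3 at 3.1.1.2]
5. m(s(b), a, s(s(f(a, s(b)))))  →  m(s(b), a, s(s(b)))   [R2 at 3.1.1]
6. m(s(b), a, s(s(b)))  →  s(s(b))   [R3 at ε]

yes — NF(t₁) = s(s(b)), NF(t₂) = s(s(b))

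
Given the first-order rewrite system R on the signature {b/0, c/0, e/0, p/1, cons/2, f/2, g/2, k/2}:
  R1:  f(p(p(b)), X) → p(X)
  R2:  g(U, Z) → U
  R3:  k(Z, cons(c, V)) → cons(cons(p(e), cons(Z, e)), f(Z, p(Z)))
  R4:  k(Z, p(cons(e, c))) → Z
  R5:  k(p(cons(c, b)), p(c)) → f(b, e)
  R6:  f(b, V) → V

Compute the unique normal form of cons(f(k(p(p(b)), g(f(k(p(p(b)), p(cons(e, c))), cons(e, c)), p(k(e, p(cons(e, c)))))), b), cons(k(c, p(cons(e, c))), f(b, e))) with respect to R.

1. cons(f(k(p(p(b)), g(f(k(p(p(b)), p(cons(e, c))), cons(e, c)), p(k(e, p(cons(e, c)))))), b), cons(k(c, p(cons(e, c))), f(b, e)))  →  cons(f(k(p(p(b)), f(k(p(p(b)), p(cons(e, c))), cons(e, c))), b), cons(k(c, p(cons(e, c))), f(b, e)))   [R2 at 1.1.2]
2. cons(f(k(p(p(b)), f(k(p(p(b)), p(cons(e, c))), cons(e, c))), b), cons(k(c, p(cons(e, c))), f(b, e)))  →  cons(f(k(p(p(b)), f(p(p(b)), cons(e, c))), b), cons(k(c, p(cons(e, c))), f(b, e)))   [R4 at 1.1.2.1]
3. cons(f(k(p(p(b)), f(p(p(b)), cons(e, c))), b), cons(k(c, p(cons(e, c))), f(b, e)))  →  cons(f(k(p(p(b)), p(cons(e, c))), b), cons(k(c, p(cons(e, c))), f(b, e)))   [R1 at 1.1.2]
4. cons(f(k(p(p(b)), p(cons(e, c))), b), cons(k(c, p(cons(e, c))), f(b, e)))  →  cons(f(p(p(b)), b), cons(k(c, p(cons(e, c))), f(b, e)))   [R4 at 1.1]
5. cons(f(p(p(b)), b), cons(k(c, p(cons(e, c))), f(b, e)))  →  cons(p(b), cons(k(c, p(cons(e, c))), f(b, e)))   [R1 at 1]
6. cons(p(b), cons(k(c, p(cons(e, c))), f(b, e)))  →  cons(p(b), cons(c, f(b, e)))   [R4 at 2.1]
7. cons(p(b), cons(c, f(b, e)))  →  cons(p(b), cons(c, e))   [R6 at 2.2]

cons(p(b), cons(c, e))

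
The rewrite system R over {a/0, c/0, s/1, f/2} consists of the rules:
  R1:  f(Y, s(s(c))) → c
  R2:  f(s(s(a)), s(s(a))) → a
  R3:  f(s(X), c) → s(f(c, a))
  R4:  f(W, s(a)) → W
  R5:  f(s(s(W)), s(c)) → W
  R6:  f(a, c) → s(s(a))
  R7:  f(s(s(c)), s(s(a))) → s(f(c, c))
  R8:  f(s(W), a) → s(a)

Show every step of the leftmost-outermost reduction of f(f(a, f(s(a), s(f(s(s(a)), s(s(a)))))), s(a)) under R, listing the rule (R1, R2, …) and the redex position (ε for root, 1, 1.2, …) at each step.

1. f(f(a, f(s(a), s(f(s(s(a)), s(s(a)))))), s(a))  →  f(a, f(s(a), s(f(s(s(a)), s(s(a))))))   [R4 at ε]
2. f(a, f(s(a), s(f(s(s(a)), s(s(a))))))  →  f(a, f(s(a), s(a)))   [R2 at 2.2.1]
3. f(a, f(s(a), s(a)))  →  f(a, s(a))   [R4 at 2]
4. f(a, s(a))  →  a   [R4 at ε]

a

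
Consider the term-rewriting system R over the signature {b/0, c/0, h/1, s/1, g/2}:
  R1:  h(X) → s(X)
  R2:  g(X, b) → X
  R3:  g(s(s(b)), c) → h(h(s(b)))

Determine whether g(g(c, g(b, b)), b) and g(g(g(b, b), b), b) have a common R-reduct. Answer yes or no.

no — NF(t₁) = c, NF(t₂) = b

Reduce t₁ = g(g(c, g(b, b)), b):
1. g(g(c, g(b, b)), b)  →  g(c, g(b, b))   [R2 at ε]
2. g(c, g(b, b))  →  g(c, b)   [R2 at 2]
3. g(c, b)  →  c   [R2 at ε]

Reduce t₂ = g(g(g(b, b), b), b):
1. g(g(g(b, b), b), b)  →  g(g(b, b), b)   [R2 at ε]
2. g(g(b, b), b)  →  g(b, b)   [R2 at ε]
3. g(b, b)  →  b   [R2 at ε]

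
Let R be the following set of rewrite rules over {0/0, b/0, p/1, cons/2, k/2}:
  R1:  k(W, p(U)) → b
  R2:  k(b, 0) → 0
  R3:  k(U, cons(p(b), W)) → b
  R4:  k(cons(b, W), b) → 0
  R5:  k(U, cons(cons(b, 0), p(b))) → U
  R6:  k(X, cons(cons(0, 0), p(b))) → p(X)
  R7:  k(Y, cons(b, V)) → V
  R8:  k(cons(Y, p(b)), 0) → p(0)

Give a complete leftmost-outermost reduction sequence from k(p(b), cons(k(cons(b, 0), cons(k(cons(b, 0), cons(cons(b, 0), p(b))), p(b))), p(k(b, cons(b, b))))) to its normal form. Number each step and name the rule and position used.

p(b)

1. k(p(b), cons(k(cons(b, 0), cons(k(cons(b, 0), cons(cons(b, 0), p(b))), p(b))), p(k(b, cons(b, b)))))  →  k(p(b), cons(k(cons(b, 0), cons(cons(b, 0), p(b))), p(k(b, cons(b, b)))))   [R5 at 2.1.2.1]
2. k(p(b), cons(k(cons(b, 0), cons(cons(b, 0), p(b))), p(k(b, cons(b, b)))))  →  k(p(b), cons(cons(b, 0), p(k(b, cons(b, b)))))   [R5 at 2.1]
3. k(p(b), cons(cons(b, 0), p(k(b, cons(b, b)))))  →  k(p(b), cons(cons(b, 0), p(b)))   [R7 at 2.2.1]
4. k(p(b), cons(cons(b, 0), p(b)))  →  p(b)   [R5 at ε]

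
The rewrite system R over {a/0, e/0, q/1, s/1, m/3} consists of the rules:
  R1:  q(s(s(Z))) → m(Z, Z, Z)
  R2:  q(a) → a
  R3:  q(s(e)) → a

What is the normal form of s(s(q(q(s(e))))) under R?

s(s(a))

1. s(s(q(q(s(e)))))  →  s(s(q(a)))   [R3 at 1.1.1]
2. s(s(q(a)))  →  s(s(a))   [R2 at 1.1]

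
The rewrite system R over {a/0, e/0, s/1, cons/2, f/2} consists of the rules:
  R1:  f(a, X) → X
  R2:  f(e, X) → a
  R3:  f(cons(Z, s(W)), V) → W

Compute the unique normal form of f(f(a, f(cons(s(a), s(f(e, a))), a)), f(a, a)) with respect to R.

1. f(f(a, f(cons(s(a), s(f(e, a))), a)), f(a, a))  →  f(f(cons(s(a), s(f(e, a))), a), f(a, a))   [R1 at 1]
2. f(f(cons(s(a), s(f(e, a))), a), f(a, a))  →  f(f(e, a), f(a, a))   [R3 at 1]
3. f(f(e, a), f(a, a))  →  f(a, f(a, a))   [R2 at 1]
4. f(a, f(a, a))  →  f(a, a)   [R1 at ε]
5. f(a, a)  →  a   [R1 at ε]

a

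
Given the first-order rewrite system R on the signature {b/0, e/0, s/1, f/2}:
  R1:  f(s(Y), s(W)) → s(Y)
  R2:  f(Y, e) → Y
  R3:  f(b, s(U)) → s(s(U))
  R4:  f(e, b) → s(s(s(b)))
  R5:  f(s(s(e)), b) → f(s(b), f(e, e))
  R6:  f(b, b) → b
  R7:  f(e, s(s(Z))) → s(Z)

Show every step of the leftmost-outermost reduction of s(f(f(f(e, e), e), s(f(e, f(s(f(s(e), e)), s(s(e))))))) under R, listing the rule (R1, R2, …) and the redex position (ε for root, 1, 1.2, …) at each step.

1. s(f(f(f(e, e), e), s(f(e, f(s(f(s(e), e)), s(s(e)))))))  →  s(f(f(e, e), s(f(e, f(s(f(s(e), e)), s(s(e)))))))   [R2 at 1.1]
2. s(f(f(e, e), s(f(e, f(s(f(s(e), e)), s(s(e)))))))  →  s(f(e, s(f(e, f(s(f(s(e), e)), s(s(e)))))))   [R2 at 1.1]
3. s(f(e, s(f(e, f(s(f(s(e), e)), s(s(e)))))))  →  s(f(e, s(f(e, s(f(s(e), e))))))   [R1 at 1.2.1.2]
4. s(f(e, s(f(e, s(f(s(e), e))))))  →  s(f(e, s(f(e, s(s(e))))))   [R2 at 1.2.1.2.1]
5. s(f(e, s(f(e, s(s(e))))))  →  s(f(e, s(s(e))))   [R7 at 1.2.1]
6. s(f(e, s(s(e))))  →  s(s(e))   [R7 at 1]

s(s(e))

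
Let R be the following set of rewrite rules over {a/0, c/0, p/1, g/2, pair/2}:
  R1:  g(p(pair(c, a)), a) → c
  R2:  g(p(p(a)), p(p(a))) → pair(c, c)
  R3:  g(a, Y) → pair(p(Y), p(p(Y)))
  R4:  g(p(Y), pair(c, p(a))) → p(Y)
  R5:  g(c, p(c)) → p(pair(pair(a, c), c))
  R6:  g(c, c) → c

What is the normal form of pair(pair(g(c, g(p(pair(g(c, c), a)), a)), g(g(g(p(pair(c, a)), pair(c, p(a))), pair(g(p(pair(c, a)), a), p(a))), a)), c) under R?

1. pair(pair(g(c, g(p(pair(g(c, c), a)), a)), g(g(g(p(pair(c, a)), pair(c, p(a))), pair(g(p(pair(c, a)), a), p(a))), a)), c)  →  pair(pair(g(c, g(p(pair(c, a)), a)), g(g(g(p(pair(c, a)), pair(c, p(a))), pair(g(p(pair(c, a)), a), p(a))), a)), c)   [R6 at 1.1.2.1.1.1]
2. pair(pair(g(c, g(p(pair(c, a)), a)), g(g(g(p(pair(c, a)), pair(c, p(a))), pair(g(p(pair(c, a)), a), p(a))), a)), c)  →  pair(pair(g(c, c), g(g(g(p(pair(c, a)), pair(c, p(a))), pair(g(p(pair(c, a)), a), p(a))), a)), c)   [R1 at 1.1.2]
3. pair(pair(g(c, c), g(g(g(p(pair(c, a)), pair(c, p(a))), pair(g(p(pair(c, a)), a), p(a))), a)), c)  →  pair(pair(c, g(g(g(p(pair(c, a)), pair(c, p(a))), pair(g(p(pair(c, a)), a), p(a))), a)), c)   [R6 at 1.1]
4. pair(pair(c, g(g(g(p(pair(c, a)), pair(c, p(a))), pair(g(p(pair(c, a)), a), p(a))), a)), c)  →  pair(pair(c, g(g(p(pair(c, a)), pair(g(p(pair(c, a)), a), p(a))), a)), c)   [R4 at 1.2.1.1]
5. pair(pair(c, g(g(p(pair(c, a)), pair(g(p(pair(c, a)), a), p(a))), a)), c)  →  pair(pair(c, g(g(p(pair(c, a)), pair(c, p(a))), a)), c)   [R1 at 1.2.1.2.1]
6. pair(pair(c, g(g(p(pair(c, a)), pair(c, p(a))), a)), c)  →  pair(pair(c, g(p(pair(c, a)), a)), c)   [R4 at 1.2.1]
7. pair(pair(c, g(p(pair(c, a)), a)), c)  →  pair(pair(c, c), c)   [R1 at 1.2]

pair(pair(c, c), c)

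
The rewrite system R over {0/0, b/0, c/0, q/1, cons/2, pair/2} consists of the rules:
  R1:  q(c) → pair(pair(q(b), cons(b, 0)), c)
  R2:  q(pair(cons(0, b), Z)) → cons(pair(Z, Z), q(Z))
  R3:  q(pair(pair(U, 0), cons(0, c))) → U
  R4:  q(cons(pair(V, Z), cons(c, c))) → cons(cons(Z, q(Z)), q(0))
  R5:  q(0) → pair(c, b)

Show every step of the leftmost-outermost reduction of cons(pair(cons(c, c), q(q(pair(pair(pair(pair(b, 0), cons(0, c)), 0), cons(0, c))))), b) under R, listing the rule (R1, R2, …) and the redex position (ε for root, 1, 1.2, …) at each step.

1. cons(pair(cons(c, c), q(q(pair(pair(pair(pair(b, 0), cons(0, c)), 0), cons(0, c))))), b)  →  cons(pair(cons(c, c), q(pair(pair(b, 0), cons(0, c)))), b)   [R3 at 1.2.1]
2. cons(pair(cons(c, c), q(pair(pair(b, 0), cons(0, c)))), b)  →  cons(pair(cons(c, c), b), b)   [R3 at 1.2]

cons(pair(cons(c, c), b), b)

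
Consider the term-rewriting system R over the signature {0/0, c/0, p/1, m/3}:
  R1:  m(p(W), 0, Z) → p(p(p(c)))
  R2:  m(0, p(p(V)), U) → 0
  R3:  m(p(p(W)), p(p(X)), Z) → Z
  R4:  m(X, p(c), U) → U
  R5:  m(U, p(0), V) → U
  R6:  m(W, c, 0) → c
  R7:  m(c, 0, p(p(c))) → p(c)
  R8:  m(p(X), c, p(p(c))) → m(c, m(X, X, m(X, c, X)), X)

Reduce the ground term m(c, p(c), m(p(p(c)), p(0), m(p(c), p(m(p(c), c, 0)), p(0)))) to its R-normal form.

p(p(c))

1. m(c, p(c), m(p(p(c)), p(0), m(p(c), p(m(p(c), c, 0)), p(0))))  →  m(p(p(c)), p(0), m(p(c), p(m(p(c), c, 0)), p(0)))   [R4 at ε]
2. m(p(p(c)), p(0), m(p(c), p(m(p(c), c, 0)), p(0)))  →  p(p(c))   [R5 at ε]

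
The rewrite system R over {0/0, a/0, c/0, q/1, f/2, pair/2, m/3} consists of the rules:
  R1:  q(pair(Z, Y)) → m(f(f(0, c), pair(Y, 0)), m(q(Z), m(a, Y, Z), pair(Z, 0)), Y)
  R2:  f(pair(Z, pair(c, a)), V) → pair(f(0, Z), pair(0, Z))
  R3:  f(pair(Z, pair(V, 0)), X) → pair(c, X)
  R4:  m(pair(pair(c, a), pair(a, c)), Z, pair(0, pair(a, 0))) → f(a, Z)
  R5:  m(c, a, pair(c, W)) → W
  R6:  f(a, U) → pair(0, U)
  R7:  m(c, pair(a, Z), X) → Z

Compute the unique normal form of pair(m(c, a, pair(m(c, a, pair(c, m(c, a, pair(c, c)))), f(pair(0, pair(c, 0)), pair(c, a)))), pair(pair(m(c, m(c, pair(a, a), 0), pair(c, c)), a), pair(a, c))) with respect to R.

pair(pair(c, pair(c, a)), pair(pair(c, a), pair(a, c)))

1. pair(m(c, a, pair(m(c, a, pair(c, m(c, a, pair(c, c)))), f(pair(0, pair(c, 0)), pair(c, a)))), pair(pair(m(c, m(c, pair(a, a), 0), pair(c, c)), a), pair(a, c)))  →  pair(m(c, a, pair(m(c, a, pair(c, c)), f(pair(0, pair(c, 0)), pair(c, a)))), pair(pair(m(c, m(c, pair(a, a), 0), pair(c, c)), a), pair(a, c)))   [R5 at 1.3.1]
2. pair(m(c, a, pair(m(c, a, pair(c, c)), f(pair(0, pair(c, 0)), pair(c, a)))), pair(pair(m(c, m(c, pair(a, a), 0), pair(c, c)), a), pair(a, c)))  →  pair(m(c, a, pair(c, f(pair(0, pair(c, 0)), pair(c, a)))), pair(pair(m(c, m(c, pair(a, a), 0), pair(c, c)), a), pair(a, c)))   [R5 at 1.3.1]
3. pair(m(c, a, pair(c, f(pair(0, pair(c, 0)), pair(c, a)))), pair(pair(m(c, m(c, pair(a, a), 0), pair(c, c)), a), pair(a, c)))  →  pair(f(pair(0, pair(c, 0)), pair(c, a)), pair(pair(m(c, m(c, pair(a, a), 0), pair(c, c)), a), pair(a, c)))   [R5 at 1]
4. pair(f(pair(0, pair(c, 0)), pair(c, a)), pair(pair(m(c, m(c, pair(a, a), 0), pair(c, c)), a), pair(a, c)))  →  pair(pair(c, pair(c, a)), pair(pair(m(c, m(c, pair(a, a), 0), pair(c, c)), a), pair(a, c)))   [R3 at 1]
5. pair(pair(c, pair(c, a)), pair(pair(m(c, m(c, pair(a, a), 0), pair(c, c)), a), pair(a, c)))  →  pair(pair(c, pair(c, a)), pair(pair(m(c, a, pair(c, c)), a), pair(a, c)))   [R7 at 2.1.1.2]
6. pair(pair(c, pair(c, a)), pair(pair(m(c, a, pair(c, c)), a), pair(a, c)))  →  pair(pair(c, pair(c, a)), pair(pair(c, a), pair(a, c)))   [R5 at 2.1.1]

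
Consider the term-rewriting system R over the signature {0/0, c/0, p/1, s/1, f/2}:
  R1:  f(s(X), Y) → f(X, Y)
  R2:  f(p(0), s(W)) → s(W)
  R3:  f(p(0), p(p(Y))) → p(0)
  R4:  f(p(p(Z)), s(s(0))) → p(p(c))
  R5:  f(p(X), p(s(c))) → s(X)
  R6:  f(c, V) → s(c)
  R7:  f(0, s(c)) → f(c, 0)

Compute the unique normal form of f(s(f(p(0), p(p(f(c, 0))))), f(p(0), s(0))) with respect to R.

s(0)

1. f(s(f(p(0), p(p(f(c, 0))))), f(p(0), s(0)))  →  f(f(p(0), p(p(f(c, 0)))), f(p(0), s(0)))   [R1 at ε]
2. f(f(p(0), p(p(f(c, 0)))), f(p(0), s(0)))  →  f(p(0), f(p(0), s(0)))   [R3 at 1]
3. f(p(0), f(p(0), s(0)))  →  f(p(0), s(0))   [R2 at 2]
4. f(p(0), s(0))  →  s(0)   [R2 at ε]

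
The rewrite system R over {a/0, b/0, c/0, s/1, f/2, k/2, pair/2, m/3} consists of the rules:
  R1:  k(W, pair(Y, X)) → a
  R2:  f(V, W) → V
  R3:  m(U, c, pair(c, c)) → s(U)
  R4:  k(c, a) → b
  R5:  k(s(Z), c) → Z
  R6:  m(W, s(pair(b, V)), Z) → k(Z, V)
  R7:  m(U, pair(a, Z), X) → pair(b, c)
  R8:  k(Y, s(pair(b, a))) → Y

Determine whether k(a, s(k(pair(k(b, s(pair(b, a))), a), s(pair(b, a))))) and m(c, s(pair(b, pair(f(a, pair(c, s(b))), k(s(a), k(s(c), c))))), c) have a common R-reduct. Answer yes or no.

Reduce t₁ = k(a, s(k(pair(k(b, s(pair(b, a))), a), s(pair(b, a))))):
1. k(a, s(k(pair(k(b, s(pair(b, a))), a), s(pair(b, a)))))  →  k(a, s(pair(k(b, s(pair(b, a))), a)))   [R8 at 2.1]
2. k(a, s(pair(k(b, s(pair(b, a))), a)))  →  k(a, s(pair(b, a)))   [R8 at 2.1.1]
3. k(a, s(pair(b, a)))  →  a   [R8 at ε]

Reduce t₂ = m(c, s(pair(b, pair(f(a, pair(c, s(b))), k(s(a), k(s(c), c))))), c):
1. m(c, s(pair(b, pair(f(a, pair(c, s(b))), k(s(a), k(s(c), c))))), c)  →  k(c, pair(f(a, pair(c, s(b))), k(s(a), k(s(c), c))))   [R6 at ε]
2. k(c, pair(f(a, pair(c, s(b))), k(s(a), k(s(c), c))))  →  a   [R1 at ε]

yes — NF(t₁) = a, NF(t₂) = a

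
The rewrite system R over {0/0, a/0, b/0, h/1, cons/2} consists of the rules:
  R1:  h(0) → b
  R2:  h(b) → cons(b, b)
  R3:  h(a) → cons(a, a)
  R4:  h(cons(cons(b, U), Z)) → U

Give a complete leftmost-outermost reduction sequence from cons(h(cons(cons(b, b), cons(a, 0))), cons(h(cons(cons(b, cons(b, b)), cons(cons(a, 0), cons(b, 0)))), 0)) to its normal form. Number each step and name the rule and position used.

cons(b, cons(cons(b, b), 0))

1. cons(h(cons(cons(b, b), cons(a, 0))), cons(h(cons(cons(b, cons(b, b)), cons(cons(a, 0), cons(b, 0)))), 0))  →  cons(b, cons(h(cons(cons(b, cons(b, b)), cons(cons(a, 0), cons(b, 0)))), 0))   [R4 at 1]
2. cons(b, cons(h(cons(cons(b, cons(b, b)), cons(cons(a, 0), cons(b, 0)))), 0))  →  cons(b, cons(cons(b, b), 0))   [R4 at 2.1]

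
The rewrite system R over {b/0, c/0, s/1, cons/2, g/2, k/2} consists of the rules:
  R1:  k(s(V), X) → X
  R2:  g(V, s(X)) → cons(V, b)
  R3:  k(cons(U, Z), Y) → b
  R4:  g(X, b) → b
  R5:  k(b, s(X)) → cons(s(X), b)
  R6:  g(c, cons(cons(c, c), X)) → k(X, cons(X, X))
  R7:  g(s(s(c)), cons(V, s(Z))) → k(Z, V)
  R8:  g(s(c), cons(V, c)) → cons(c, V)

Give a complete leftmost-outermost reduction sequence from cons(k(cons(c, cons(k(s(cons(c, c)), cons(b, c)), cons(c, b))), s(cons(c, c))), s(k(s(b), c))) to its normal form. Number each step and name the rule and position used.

cons(b, s(c))

1. cons(k(cons(c, cons(k(s(cons(c, c)), cons(b, c)), cons(c, b))), s(cons(c, c))), s(k(s(b), c)))  →  cons(b, s(k(s(b), c)))   [R3 at 1]
2. cons(b, s(k(s(b), c)))  →  cons(b, s(c))   [R1 at 2.1]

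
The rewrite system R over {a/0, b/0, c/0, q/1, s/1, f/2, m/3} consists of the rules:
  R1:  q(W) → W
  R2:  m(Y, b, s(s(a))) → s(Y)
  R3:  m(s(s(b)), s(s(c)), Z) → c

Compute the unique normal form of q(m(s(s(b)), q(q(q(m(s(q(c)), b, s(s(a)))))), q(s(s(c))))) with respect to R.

1. q(m(s(s(b)), q(q(q(m(s(q(c)), b, s(s(a)))))), q(s(s(c)))))  →  m(s(s(b)), q(q(q(m(s(q(c)), b, s(s(a)))))), q(s(s(c))))   [R1 at ε]
2. m(s(s(b)), q(q(q(m(s(q(c)), b, s(s(a)))))), q(s(s(c))))  →  m(s(s(b)), q(q(m(s(q(c)), b, s(s(a))))), q(s(s(c))))   [R1 at 2]
3. m(s(s(b)), q(q(m(s(q(c)), b, s(s(a))))), q(s(s(c))))  →  m(s(s(b)), q(m(s(q(c)), b, s(s(a)))), q(s(s(c))))   [R1 at 2]
4. m(s(s(b)), q(m(s(q(c)), b, s(s(a)))), q(s(s(c))))  →  m(s(s(b)), m(s(q(c)), b, s(s(a))), q(s(s(c))))   [R1 at 2]
5. m(s(s(b)), m(s(q(c)), b, s(s(a))), q(s(s(c))))  →  m(s(s(b)), s(s(q(c))), q(s(s(c))))   [R2 at 2]
6. m(s(s(b)), s(s(q(c))), q(s(s(c))))  →  m(s(s(b)), s(s(c)), q(s(s(c))))   [R1 at 2.1.1]
7. m(s(s(b)), s(s(c)), q(s(s(c))))  →  c   [R3 at ε]

c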